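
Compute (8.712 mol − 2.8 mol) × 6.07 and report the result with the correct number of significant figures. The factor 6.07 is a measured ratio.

8.712 mol − 2.8 mol = 5.912 mol; the difference is limited to 1 decimal place (2 s.f.).
Carrying full precision, 5.912 × 6.07 = 35.88584 mol; 6.07 has 3 s.f., so the result keeps min(2, 3) = 2 s.f.
Rounded to 2 significant figures: 36 mol.

36 mol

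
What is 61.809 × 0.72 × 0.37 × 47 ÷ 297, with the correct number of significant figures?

2.6

61.809 × 0.72 × 0.37 × 47 ÷ 297 = 2.6057176
Multiplication/division keeps the fewest significant figures: 61.809 → 5 s.f., 0.72 → 2 s.f., 0.37 → 2 s.f., 47 → 2 s.f., 297 → 3 s.f.; limit is 2.
Rounded to 2 significant figures: 2.6.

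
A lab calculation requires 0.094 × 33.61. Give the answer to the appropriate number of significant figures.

3.2

0.094 × 33.61 = 3.15934
Multiplication/division keeps the fewest significant figures: 0.094 → 2 s.f., 33.61 → 4 s.f.; limit is 2.
Rounded to 2 significant figures: 3.2.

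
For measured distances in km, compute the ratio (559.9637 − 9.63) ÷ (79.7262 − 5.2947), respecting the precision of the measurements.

7.3938

559.9637 − 9.63 = 550.3337, limited to 2 d.p. → 5 s.f.; 79.7262 − 5.2947 = 74.4315, limited to 4 d.p. → 6 s.f.
Carrying full precision, 550.3337 ÷ 74.4315 = 7.39382788201…; keep min(5, 6) = 5 s.f.
Rounded to 5 significant figures: 7.3938.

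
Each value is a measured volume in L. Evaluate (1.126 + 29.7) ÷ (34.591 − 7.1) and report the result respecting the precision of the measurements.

1.12

1.126 + 29.7 = 30.826, limited to 1 d.p. → 3 s.f.; 34.591 − 7.1 = 27.491, limited to 1 d.p. → 3 s.f.
Carrying full precision, 30.826 ÷ 27.491 = 1.12131242952…; keep min(3, 3) = 3 s.f.
Rounded to 3 significant figures: 1.12.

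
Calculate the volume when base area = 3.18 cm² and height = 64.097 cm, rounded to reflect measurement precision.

204 cm³

volume = 3.18 cm² × 64.097 cm = 203.82846 cm³.
3.18 has 3 significant figures; 64.097 has 5.
Division/multiplication keeps the fewest: 3 significant figures.
Rounded: 204 cm³.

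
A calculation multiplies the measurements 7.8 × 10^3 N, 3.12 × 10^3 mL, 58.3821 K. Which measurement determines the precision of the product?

7.8 × 10^3 N

7.8 × 10^3 N → 2 s.f.; 3.12 × 10^3 mL → 3 s.f.; 58.3821 K → 6 s.f.
The fewest is 2 significant figures, from 7.8 × 10^3 N.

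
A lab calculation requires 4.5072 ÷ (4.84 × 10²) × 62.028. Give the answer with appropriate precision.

4.5072 ÷ (4.84 × 10²) × 62.028 = 0.577629342149…
Multiplication/division keeps the fewest significant figures: 4.5072 → 5 s.f., 4.84 × 10² → 3 s.f., 62.028 → 5 s.f.; limit is 3.
Rounded to 3 significant figures: 0.578.

0.578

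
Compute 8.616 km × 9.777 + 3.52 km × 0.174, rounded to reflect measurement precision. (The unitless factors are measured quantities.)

84.85 km

8.616 × 9.777 = 84.238632 → 84.24 km (4 s.f., last digit at the 10^-2 place).
3.52 × 0.174 = 0.61248 → 0.612 km (3 s.f., last digit at the 10^-3 place).
Sum: 84.851112 km; keep the coarser place, 10^-2.
Result: 84.85 km.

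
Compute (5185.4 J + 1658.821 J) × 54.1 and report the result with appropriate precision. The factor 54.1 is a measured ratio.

3.70 × 10⁵ J

5185.4 J + 1658.821 J = 6844.221 J; the sum is limited to 1 decimal place (5 s.f.).
Carrying full precision, 6844.221 × 54.1 = 370272.3561 J; 54.1 has 3 s.f., so the result keeps min(5, 3) = 3 s.f.
Rounded to 3 significant figures: 3.70 × 10⁵ J.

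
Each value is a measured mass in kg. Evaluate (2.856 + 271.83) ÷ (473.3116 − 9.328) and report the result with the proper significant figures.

2.856 + 271.83 = 274.686, limited to 2 d.p. → 5 s.f.; 473.3116 − 9.328 = 463.9836, limited to 3 d.p. → 6 s.f.
Carrying full precision, 274.686 ÷ 463.9836 = 0.59201661438…; keep min(5, 6) = 5 s.f.
Rounded to 5 significant figures: 0.59202.

0.59202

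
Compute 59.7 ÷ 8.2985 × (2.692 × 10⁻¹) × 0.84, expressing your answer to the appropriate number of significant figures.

59.7 ÷ 8.2985 × (2.692 × 10⁻¹) × 0.84 = 1.62678093631…
Multiplication/division keeps the fewest significant figures: 59.7 → 3 s.f., 8.2985 → 5 s.f., 2.692 × 10⁻¹ → 4 s.f., 0.84 → 2 s.f.; limit is 2.
Rounded to 2 significant figures: 1.6.

1.6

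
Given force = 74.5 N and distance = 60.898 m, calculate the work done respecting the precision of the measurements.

4.54 × 10³ J

work done = 74.5 N × 60.898 m = 4536.901 J.
74.5 has 3 significant figures; 60.898 has 5.
Division/multiplication keeps the fewest: 3 significant figures.
Rounded: 4.54 × 10³ J.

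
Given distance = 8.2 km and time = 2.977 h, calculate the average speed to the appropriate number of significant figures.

average speed = 8.2 km ÷ 2.977 h = 2.75445078939… km/h.
8.2 has 2 significant figures; 2.977 has 4.
Division/multiplication keeps the fewest: 2 significant figures.
Rounded: 2.8 km/h.

2.8 km/h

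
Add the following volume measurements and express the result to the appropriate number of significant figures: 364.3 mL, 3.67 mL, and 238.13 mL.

364.3 mL + 3.67 mL + 238.13 mL = 606.10 mL.
Addition/subtraction keeps the fewest decimal places: 364.3 → 1 decimal place, 3.67 → 2 decimal places, 238.13 → 2 decimal places; limit is 1.
Rounded to 1 decimal place: 6.061 × 10^2 mL.

6.061 × 10^2 mL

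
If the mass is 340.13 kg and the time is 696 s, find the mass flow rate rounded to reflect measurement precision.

0.489 kg/s

mass flow rate = 340.13 kg ÷ 696 s = 0.488692528736… kg/s.
340.13 has 5 significant figures; 696 has 3.
Division/multiplication keeps the fewest: 3 significant figures.
Rounded: 0.489 kg/s.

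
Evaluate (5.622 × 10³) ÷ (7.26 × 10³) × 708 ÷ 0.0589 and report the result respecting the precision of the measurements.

(5.622 × 10³) ÷ (7.26 × 10³) × 708 ÷ 0.0589 = 9308.33882894…
Multiplication/division keeps the fewest significant figures: 5.622 × 10³ → 4 s.f., 7.26 × 10³ → 3 s.f., 708 → 3 s.f., 0.0589 → 3 s.f.; limit is 3.
Rounded to 3 significant figures: 9.31 × 10³.

9.31 × 10³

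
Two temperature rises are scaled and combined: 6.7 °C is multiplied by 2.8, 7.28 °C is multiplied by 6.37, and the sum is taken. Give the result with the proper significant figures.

65 °C

6.7 × 2.8 = 18.76 → 19 °C (2 s.f., last digit at the 10^0 place).
7.28 × 6.37 = 46.3736 → 46.4 °C (3 s.f., last digit at the 10^-1 place).
Sum: 65.1336 °C; keep the coarser place, 10^0.
Result: 65 °C.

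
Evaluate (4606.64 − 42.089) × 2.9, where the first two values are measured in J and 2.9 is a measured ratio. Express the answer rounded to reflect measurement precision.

4606.64 J − 42.089 J = 4564.551 J; the difference is limited to 2 decimal places (6 s.f.).
Carrying full precision, 4564.551 × 2.9 = 13237.1979 J; 2.9 has 2 s.f., so the result keeps min(6, 2) = 2 s.f.
Rounded to 2 significant figures: 1.3 × 10^4 J.

1.3 × 10^4 J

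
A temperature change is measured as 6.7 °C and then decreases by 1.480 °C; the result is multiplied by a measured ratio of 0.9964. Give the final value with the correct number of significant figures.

5.2 °C

6.7 °C − 1.480 °C = 5.220 °C; the difference is limited to 1 decimal place (2 s.f.).
Carrying full precision, 5.220 × 0.9964 = 5.201208 °C; 0.9964 has 4 s.f., so the result keeps min(2, 4) = 2 s.f.
Rounded to 2 significant figures: 5.2 °C.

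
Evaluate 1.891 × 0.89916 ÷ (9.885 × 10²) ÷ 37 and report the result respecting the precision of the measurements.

4.6 × 10⁻⁵

1.891 × 0.89916 ÷ (9.885 × 10²) ÷ 37 = 0.00004648898987…
Multiplication/division keeps the fewest significant figures: 1.891 → 4 s.f., 0.89916 → 5 s.f., 9.885 × 10² → 4 s.f., 37 → 2 s.f.; limit is 2.
Rounded to 2 significant figures: 4.6 × 10⁻⁵.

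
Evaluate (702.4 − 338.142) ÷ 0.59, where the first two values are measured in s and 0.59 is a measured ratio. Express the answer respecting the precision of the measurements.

6.2 × 10² s

702.4 s − 338.142 s = 364.258 s; the difference is limited to 1 decimal place (4 s.f.).
Carrying full precision, 364.258 ÷ 0.59 = 617.386440678… s; 0.59 has 2 s.f., so the result keeps min(4, 2) = 2 s.f.
Rounded to 2 significant figures: 6.2 × 10² s.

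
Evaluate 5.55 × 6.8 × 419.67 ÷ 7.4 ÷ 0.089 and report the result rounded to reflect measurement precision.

5.55 × 6.8 × 419.67 ÷ 7.4 ÷ 0.089 = 24048.505618…
Multiplication/division keeps the fewest significant figures: 5.55 → 3 s.f., 6.8 → 2 s.f., 419.67 → 5 s.f., 7.4 → 2 s.f., 0.089 → 2 s.f.; limit is 2.
Rounded to 2 significant figures: 2.4 × 10^4.

2.4 × 10^4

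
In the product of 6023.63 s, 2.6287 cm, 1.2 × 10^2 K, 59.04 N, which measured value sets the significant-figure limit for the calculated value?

6023.63 s → 6 s.f.; 2.6287 cm → 5 s.f.; 1.2 × 10^2 K → 2 s.f.; 59.04 N → 4 s.f.
The fewest is 2 significant figures, from 1.2 × 10^2 K.

1.2 × 10^2 K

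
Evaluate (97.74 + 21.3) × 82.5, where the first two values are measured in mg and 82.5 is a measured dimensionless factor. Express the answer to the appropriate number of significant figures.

9.82 × 10^3 mg

97.74 mg + 21.3 mg = 119.04 mg; the sum is limited to 1 decimal place (4 s.f.).
Carrying full precision, 119.04 × 82.5 = 9820.8 mg; 82.5 has 3 s.f., so the result keeps min(4, 3) = 3 s.f.
Rounded to 3 significant figures: 9.82 × 10^3 mg.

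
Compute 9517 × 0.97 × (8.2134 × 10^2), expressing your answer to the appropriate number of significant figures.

7.6 × 10^6

9517 × 0.97 × (8.2134 × 10^2) = 7582191.9966
Multiplication/division keeps the fewest significant figures: 9517 → 4 s.f., 0.97 → 2 s.f., 8.2134 × 10^2 → 5 s.f.; limit is 2.
Rounded to 2 significant figures: 7.6 × 10^6.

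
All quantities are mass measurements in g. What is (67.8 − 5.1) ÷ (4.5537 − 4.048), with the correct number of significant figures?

124

67.8 − 5.1 = 62.7, limited to 1 d.p. → 3 s.f.; 4.5537 − 4.048 = 0.5057, limited to 3 d.p. → 3 s.f.
Carrying full precision, 62.7 ÷ 0.5057 = 123.986553292…; keep min(3, 3) = 3 s.f.
Rounded to 3 significant figures: 124.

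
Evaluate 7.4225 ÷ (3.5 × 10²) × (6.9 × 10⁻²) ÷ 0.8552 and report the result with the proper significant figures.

7.4225 ÷ (3.5 × 10²) × (6.9 × 10⁻²) ÷ 0.8552 = 0.00171105338768…
Multiplication/division keeps the fewest significant figures: 7.4225 → 5 s.f., 3.5 × 10² → 2 s.f., 6.9 × 10⁻² → 2 s.f., 0.8552 → 4 s.f.; limit is 2.
Rounded to 2 significant figures: 0.0017.

0.0017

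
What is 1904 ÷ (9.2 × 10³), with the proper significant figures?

1904 ÷ (9.2 × 10³) = 0.206956521739…
Multiplication/division keeps the fewest significant figures: 1904 → 4 s.f., 9.2 × 10³ → 2 s.f.; limit is 2.
Rounded to 2 significant figures: 0.21.

0.21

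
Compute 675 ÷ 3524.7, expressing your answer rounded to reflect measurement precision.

675 ÷ 3524.7 = 0.191505660056…
Multiplication/division keeps the fewest significant figures: 675 → 3 s.f., 3524.7 → 5 s.f.; limit is 3.
Rounded to 3 significant figures: 1.92 × 10⁻¹.

1.92 × 10⁻¹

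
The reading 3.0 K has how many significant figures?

2

3.0: trailing zeros after a decimal point are significant.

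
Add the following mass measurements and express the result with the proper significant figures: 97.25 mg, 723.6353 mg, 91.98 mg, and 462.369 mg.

97.25 mg + 723.6353 mg + 91.98 mg + 462.369 mg = 1375.2343 mg.
Addition/subtraction keeps the fewest decimal places: 97.25 → 2 decimal places, 723.6353 → 4 decimal places, 91.98 → 2 decimal places, 462.369 → 3 decimal places; limit is 2.
Rounded to 2 decimal places: 1375.23 mg.

1375.23 mg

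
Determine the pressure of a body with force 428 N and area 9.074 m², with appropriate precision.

47.2 Pa

pressure = 428 N ÷ 9.074 m² = 47.1677319815… Pa.
428 has 3 significant figures; 9.074 has 4.
Division/multiplication keeps the fewest: 3 significant figures.
Rounded: 47.2 Pa.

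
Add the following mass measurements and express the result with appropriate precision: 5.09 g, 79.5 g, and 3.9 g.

88.5 g

5.09 g + 79.5 g + 3.9 g = 88.49 g.
Addition/subtraction keeps the fewest decimal places: 5.09 → 2 decimal places, 79.5 → 1 decimal place, 3.9 → 1 decimal place; limit is 1.
Rounded to 1 decimal place: 88.5 g.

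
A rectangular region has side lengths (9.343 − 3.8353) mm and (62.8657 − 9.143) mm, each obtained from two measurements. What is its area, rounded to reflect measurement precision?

295.9 mm²

9.343 − 3.8353 = 5.5077, limited to 3 d.p. → 4 s.f.; 62.8657 − 9.143 = 53.7227, limited to 3 d.p. → 5 s.f.
Carrying full precision, 5.5077 × 53.7227 = 295.88851479; keep min(4, 5) = 4 s.f.
Rounded to 4 significant figures: 295.9 mm².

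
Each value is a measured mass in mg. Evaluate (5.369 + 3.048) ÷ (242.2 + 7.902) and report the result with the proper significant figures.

0.03365

5.369 + 3.048 = 8.417, limited to 3 d.p. → 4 s.f.; 242.2 + 7.902 = 250.102, limited to 1 d.p. → 4 s.f.
Carrying full precision, 8.417 ÷ 250.102 = 0.0336542690582…; keep min(4, 4) = 4 s.f.
Rounded to 4 significant figures: 0.03365.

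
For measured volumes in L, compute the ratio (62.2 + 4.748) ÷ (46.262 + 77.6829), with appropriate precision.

0.540

62.2 + 4.748 = 66.948, limited to 1 d.p. → 3 s.f.; 46.262 + 77.6829 = 123.9449, limited to 3 d.p. → 6 s.f.
Carrying full precision, 66.948 ÷ 123.9449 = 0.540143241069…; keep min(3, 6) = 3 s.f.
Rounded to 3 significant figures: 0.540.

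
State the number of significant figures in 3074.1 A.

3074.1: zeros between nonzero digits are significant.

5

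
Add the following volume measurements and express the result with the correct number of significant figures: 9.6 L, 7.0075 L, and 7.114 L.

9.6 L + 7.0075 L + 7.114 L = 23.7215 L.
Addition/subtraction keeps the fewest decimal places: 9.6 → 1 decimal place, 7.0075 → 4 decimal places, 7.114 → 3 decimal places; limit is 1.
Rounded to 1 decimal place: 23.7 L.

23.7 L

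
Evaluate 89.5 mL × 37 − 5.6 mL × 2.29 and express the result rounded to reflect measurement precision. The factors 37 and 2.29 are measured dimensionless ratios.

89.5 × 37 = 3311.5 → 3.3 × 10³ mL (2 s.f., last digit at the 10^2 place).
5.6 × 2.29 = 12.824 → 13 mL (2 s.f., last digit at the 10^0 place).
Difference: 3298.676 mL; keep the coarser place, 10^2.
Result: 3.3 × 10³ mL.

3.3 × 10³ mL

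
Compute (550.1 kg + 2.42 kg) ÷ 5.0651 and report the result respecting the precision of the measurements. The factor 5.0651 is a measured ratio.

550.1 kg + 2.42 kg = 552.52 kg; the sum is limited to 1 decimal place (4 s.f.).
Carrying full precision, 552.52 ÷ 5.0651 = 109.083729838… kg; 5.0651 has 5 s.f., so the result keeps min(4, 5) = 4 s.f.
Rounded to 4 significant figures: 109.1 kg.

109.1 kg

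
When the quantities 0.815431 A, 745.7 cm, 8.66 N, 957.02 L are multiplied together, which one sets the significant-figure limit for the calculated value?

0.815431 A → 6 s.f.; 745.7 cm → 4 s.f.; 8.66 N → 3 s.f.; 957.02 L → 5 s.f.
The fewest is 3 significant figures, from 8.66 N.

8.66 N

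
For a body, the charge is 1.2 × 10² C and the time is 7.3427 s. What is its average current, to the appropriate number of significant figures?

16 A

average current = 1.2 × 10² C ÷ 7.3427 s = 16.3427621992… A.
1.2 × 10² has 2 significant figures; 7.3427 has 5.
Division/multiplication keeps the fewest: 2 significant figures.
Rounded: 16 A.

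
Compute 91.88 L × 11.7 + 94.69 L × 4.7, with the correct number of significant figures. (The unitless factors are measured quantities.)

91.88 × 11.7 = 1074.996 → 1.07 × 10^3 L (3 s.f., last digit at the 10^1 place).
94.69 × 4.7 = 445.043 → 4.5 × 10^2 L (2 s.f., last digit at the 10^1 place).
Sum: 1520.039 L; keep the coarser place, 10^1.
Result: 1.52 × 10^3 L.

1.52 × 10^3 L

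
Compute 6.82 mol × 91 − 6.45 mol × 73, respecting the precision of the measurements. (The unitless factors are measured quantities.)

6.82 × 91 = 620.62 → 6.2 × 10² mol (2 s.f., last digit at the 10^1 place).
6.45 × 73 = 470.85 → 4.7 × 10² mol (2 s.f., last digit at the 10^1 place).
Difference: 149.77 mol; keep the coarser place, 10^1.
Result: 1.5 × 10² mol.

1.5 × 10² mol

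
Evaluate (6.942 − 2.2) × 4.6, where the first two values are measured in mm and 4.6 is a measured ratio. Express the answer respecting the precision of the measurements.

6.942 mm − 2.2 mm = 4.742 mm; the difference is limited to 1 decimal place (2 s.f.).
Carrying full precision, 4.742 × 4.6 = 21.8132 mm; 4.6 has 2 s.f., so the result keeps min(2, 2) = 2 s.f.
Rounded to 2 significant figures: 22 mm.

22 mm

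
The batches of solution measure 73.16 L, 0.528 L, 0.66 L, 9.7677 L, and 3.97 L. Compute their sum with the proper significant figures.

73.16 L + 0.528 L + 0.66 L + 9.7677 L + 3.97 L = 88.0857 L.
Addition/subtraction keeps the fewest decimal places: 73.16 → 2 decimal places, 0.528 → 3 decimal places, 0.66 → 2 decimal places, 9.7677 → 4 decimal places, 3.97 → 2 decimal places; limit is 2.
Rounded to 2 decimal places: 88.09 L.

88.09 L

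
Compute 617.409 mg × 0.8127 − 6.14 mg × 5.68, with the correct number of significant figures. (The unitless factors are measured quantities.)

617.409 × 0.8127 = 501.7682943 → 501.8 mg (4 s.f., last digit at the 10^-1 place).
6.14 × 5.68 = 34.8752 → 34.9 mg (3 s.f., last digit at the 10^-1 place).
Difference: 466.8930943 mg; keep the coarser place, 10^-1.
Result: 466.9 mg.

466.9 mg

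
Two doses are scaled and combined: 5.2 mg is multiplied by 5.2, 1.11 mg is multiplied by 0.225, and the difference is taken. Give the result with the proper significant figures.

27 mg

5.2 × 5.2 = 27.04 → 27 mg (2 s.f., last digit at the 10^0 place).
1.11 × 0.225 = 0.24975 → 0.250 mg (3 s.f., last digit at the 10^-3 place).
Difference: 26.79025 mg; keep the coarser place, 10^0.
Result: 27 mg.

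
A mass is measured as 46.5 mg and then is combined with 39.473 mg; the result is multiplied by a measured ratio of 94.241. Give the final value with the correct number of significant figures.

8.10 × 10^3 mg

46.5 mg + 39.473 mg = 85.973 mg; the sum is limited to 1 decimal place (3 s.f.).
Carrying full precision, 85.973 × 94.241 = 8102.181493 mg; 94.241 has 5 s.f., so the result keeps min(3, 5) = 3 s.f.
Rounded to 3 significant figures: 8.10 × 10^3 mg.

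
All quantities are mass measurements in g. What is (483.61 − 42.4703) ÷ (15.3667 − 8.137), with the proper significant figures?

61.02

483.61 − 42.4703 = 441.1397, limited to 2 d.p. → 5 s.f.; 15.3667 − 8.137 = 7.2297, limited to 3 d.p. → 4 s.f.
Carrying full precision, 441.1397 ÷ 7.2297 = 61.0177047457…; keep min(5, 4) = 4 s.f.
Rounded to 4 significant figures: 61.02.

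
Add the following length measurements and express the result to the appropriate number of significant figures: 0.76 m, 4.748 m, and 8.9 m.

0.76 m + 4.748 m + 8.9 m = 14.408 m.
Addition/subtraction keeps the fewest decimal places: 0.76 → 2 decimal places, 4.748 → 3 decimal places, 8.9 → 1 decimal place; limit is 1.
Rounded to 1 decimal place: 14.4 m.

14.4 m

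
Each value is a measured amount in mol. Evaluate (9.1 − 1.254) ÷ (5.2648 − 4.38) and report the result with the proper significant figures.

8.9

9.1 − 1.254 = 7.846, limited to 1 d.p. → 2 s.f.; 5.2648 − 4.38 = 0.8848, limited to 2 d.p. → 2 s.f.
Carrying full precision, 7.846 ÷ 0.8848 = 8.86754068716…; keep min(2, 2) = 2 s.f.
Rounded to 2 significant figures: 8.9.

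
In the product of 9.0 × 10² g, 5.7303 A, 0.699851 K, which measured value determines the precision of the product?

9.0 × 10² g

9.0 × 10² g → 2 s.f.; 5.7303 A → 5 s.f.; 0.699851 K → 6 s.f.
The fewest is 2 significant figures, from 9.0 × 10² g.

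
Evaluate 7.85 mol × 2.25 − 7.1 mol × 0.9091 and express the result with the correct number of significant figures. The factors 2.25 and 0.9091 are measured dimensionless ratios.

7.85 × 2.25 = 17.6625 → 17.7 mol (3 s.f., last digit at the 10^-1 place).
7.1 × 0.9091 = 6.45461 → 6.5 mol (2 s.f., last digit at the 10^-1 place).
Difference: 11.20789 mol; keep the coarser place, 10^-1.
Result: 11.2 mol.

11.2 mol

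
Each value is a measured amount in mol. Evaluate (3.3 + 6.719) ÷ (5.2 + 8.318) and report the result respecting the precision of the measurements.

3.3 + 6.719 = 10.019, limited to 1 d.p. → 3 s.f.; 5.2 + 8.318 = 13.518, limited to 1 d.p. → 3 s.f.
Carrying full precision, 10.019 ÷ 13.518 = 0.741159934902…; keep min(3, 3) = 3 s.f.
Rounded to 3 significant figures: 0.741.

0.741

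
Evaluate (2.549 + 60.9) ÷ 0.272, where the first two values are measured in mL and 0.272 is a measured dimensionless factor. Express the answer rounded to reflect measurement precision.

2.549 mL + 60.9 mL = 63.449 mL; the sum is limited to 1 decimal place (3 s.f.).
Carrying full precision, 63.449 ÷ 0.272 = 233.268382353… mL; 0.272 has 3 s.f., so the result keeps min(3, 3) = 3 s.f.
Rounded to 3 significant figures: 233 mL.

233 mL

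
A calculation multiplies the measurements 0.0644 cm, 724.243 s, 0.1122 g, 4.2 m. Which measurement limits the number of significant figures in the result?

4.2 m

0.0644 cm → 3 s.f.; 724.243 s → 6 s.f.; 0.1122 g → 4 s.f.; 4.2 m → 2 s.f.
The fewest is 2 significant figures, from 4.2 m.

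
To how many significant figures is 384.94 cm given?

384.94: every digit is nonzero and significant.

5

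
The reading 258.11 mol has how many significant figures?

5

258.11: every digit is nonzero and significant.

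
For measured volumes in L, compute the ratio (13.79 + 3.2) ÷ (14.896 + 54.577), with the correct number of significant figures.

0.245

13.79 + 3.2 = 16.99, limited to 1 d.p. → 3 s.f.; 14.896 + 54.577 = 69.473, limited to 3 d.p. → 5 s.f.
Carrying full precision, 16.99 ÷ 69.473 = 0.244555438804…; keep min(3, 5) = 3 s.f.
Rounded to 3 significant figures: 0.245.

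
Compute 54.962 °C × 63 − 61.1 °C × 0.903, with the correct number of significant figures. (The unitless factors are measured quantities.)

3.4 × 10^3 °C

54.962 × 63 = 3462.606 → 3.5 × 10^3 °C (2 s.f., last digit at the 10^2 place).
61.1 × 0.903 = 55.1733 → 55.2 °C (3 s.f., last digit at the 10^-1 place).
Difference: 3407.4327 °C; keep the coarser place, 10^2.
Result: 3.4 × 10^3 °C.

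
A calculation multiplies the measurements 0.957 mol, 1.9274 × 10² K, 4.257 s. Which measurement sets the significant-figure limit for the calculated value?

0.957 mol

0.957 mol → 3 s.f.; 1.9274 × 10² K → 5 s.f.; 4.257 s → 4 s.f.
The fewest is 3 significant figures, from 0.957 mol.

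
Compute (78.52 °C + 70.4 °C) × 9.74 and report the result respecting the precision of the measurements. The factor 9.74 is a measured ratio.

78.52 °C + 70.4 °C = 148.92 °C; the sum is limited to 1 decimal place (4 s.f.).
Carrying full precision, 148.92 × 9.74 = 1450.4808 °C; 9.74 has 3 s.f., so the result keeps min(4, 3) = 3 s.f.
Rounded to 3 significant figures: 1.45 × 10³ °C.

1.45 × 10³ °C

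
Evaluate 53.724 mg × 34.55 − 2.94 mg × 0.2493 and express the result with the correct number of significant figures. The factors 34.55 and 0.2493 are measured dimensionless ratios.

1855 mg

53.724 × 34.55 = 1856.1642 → 1856 mg (4 s.f., last digit at the 10^0 place).
2.94 × 0.2493 = 0.732942 → 0.733 mg (3 s.f., last digit at the 10^-3 place).
Difference: 1855.431258 mg; keep the coarser place, 10^0.
Result: 1855 mg.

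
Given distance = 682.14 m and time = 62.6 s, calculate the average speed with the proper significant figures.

average speed = 682.14 m ÷ 62.6 s = 10.8968051118… m/s.
682.14 has 5 significant figures; 62.6 has 3.
Division/multiplication keeps the fewest: 3 significant figures.
Rounded: 10.9 m/s.

10.9 m/s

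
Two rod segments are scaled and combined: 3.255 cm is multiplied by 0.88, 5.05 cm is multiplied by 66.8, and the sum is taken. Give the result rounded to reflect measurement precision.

340. cm

3.255 × 0.88 = 2.8644 → 2.9 cm (2 s.f., last digit at the 10^-1 place).
5.05 × 66.8 = 337.34 → 337 cm (3 s.f., last digit at the 10^0 place).
Sum: 340.2044 cm; keep the coarser place, 10^0.
Result: 340. cm.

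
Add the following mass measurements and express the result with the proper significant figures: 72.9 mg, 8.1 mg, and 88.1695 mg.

72.9 mg + 8.1 mg + 88.1695 mg = 169.1695 mg.
Addition/subtraction keeps the fewest decimal places: 72.9 → 1 decimal place, 8.1 → 1 decimal place, 88.1695 → 4 decimal places; limit is 1.
Rounded to 1 decimal place: 169.2 mg.

169.2 mg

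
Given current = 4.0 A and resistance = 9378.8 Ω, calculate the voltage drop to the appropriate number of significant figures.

voltage drop = 4.0 A × 9378.8 Ω = 37515.2 V.
4.0 has 2 significant figures; 9378.8 has 5.
Division/multiplication keeps the fewest: 2 significant figures.
Rounded: 3.8 × 10⁴ V.

3.8 × 10⁴ V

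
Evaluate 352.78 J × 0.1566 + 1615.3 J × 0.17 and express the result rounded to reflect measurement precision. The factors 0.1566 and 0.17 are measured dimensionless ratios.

3.3 × 10^2 J

352.78 × 0.1566 = 55.245348 → 55.25 J (4 s.f., last digit at the 10^-2 place).
1615.3 × 0.17 = 274.601 → 2.7 × 10^2 J (2 s.f., last digit at the 10^1 place).
Sum: 329.846348 J; keep the coarser place, 10^1.
Result: 3.3 × 10^2 J.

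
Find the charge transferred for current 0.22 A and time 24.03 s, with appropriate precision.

charge transferred = 0.22 A × 24.03 s = 5.2866 C.
0.22 has 2 significant figures; 24.03 has 4.
Division/multiplication keeps the fewest: 2 significant figures.
Rounded: 5.3 C.

5.3 C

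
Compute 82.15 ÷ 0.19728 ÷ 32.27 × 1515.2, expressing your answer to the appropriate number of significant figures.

82.15 ÷ 0.19728 ÷ 32.27 × 1515.2 = 19552.1943175…
Multiplication/division keeps the fewest significant figures: 82.15 → 4 s.f., 0.19728 → 5 s.f., 32.27 → 4 s.f., 1515.2 → 5 s.f.; limit is 4.
Rounded to 4 significant figures: 1.955 × 10⁴.

1.955 × 10⁴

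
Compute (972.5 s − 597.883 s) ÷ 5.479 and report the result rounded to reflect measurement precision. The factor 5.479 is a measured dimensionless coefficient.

68.37 s

972.5 s − 597.883 s = 374.617 s; the difference is limited to 1 decimal place (4 s.f.).
Carrying full precision, 374.617 ÷ 5.479 = 68.3732432926… s; 5.479 has 4 s.f., so the result keeps min(4, 4) = 4 s.f.
Rounded to 4 significant figures: 68.37 s.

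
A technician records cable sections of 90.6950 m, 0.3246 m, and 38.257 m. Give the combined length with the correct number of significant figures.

129.277 m

90.6950 m + 0.3246 m + 38.257 m = 129.2766 m.
Addition/subtraction keeps the fewest decimal places: 90.6950 → 4 decimal places, 0.3246 → 4 decimal places, 38.257 → 3 decimal places; limit is 3.
Rounded to 3 decimal places: 129.277 m.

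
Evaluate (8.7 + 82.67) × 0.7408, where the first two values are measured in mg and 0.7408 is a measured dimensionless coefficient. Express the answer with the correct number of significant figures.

8.7 mg + 82.67 mg = 91.37 mg; the sum is limited to 1 decimal place (3 s.f.).
Carrying full precision, 91.37 × 0.7408 = 67.686896 mg; 0.7408 has 4 s.f., so the result keeps min(3, 4) = 3 s.f.
Rounded to 3 significant figures: 67.7 mg.

67.7 mg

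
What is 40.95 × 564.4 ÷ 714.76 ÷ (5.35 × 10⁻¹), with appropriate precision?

40.95 × 564.4 ÷ 714.76 ÷ (5.35 × 10⁻¹) = 60.4403386432…
Multiplication/division keeps the fewest significant figures: 40.95 → 4 s.f., 564.4 → 4 s.f., 714.76 → 5 s.f., 5.35 × 10⁻¹ → 3 s.f.; limit is 3.
Rounded to 3 significant figures: 60.4.

60.4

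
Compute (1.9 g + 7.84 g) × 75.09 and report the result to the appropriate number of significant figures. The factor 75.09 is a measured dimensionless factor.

7.3 × 10^2 g

1.9 g + 7.84 g = 9.74 g; the sum is limited to 1 decimal place (2 s.f.).
Carrying full precision, 9.74 × 75.09 = 731.3766 g; 75.09 has 4 s.f., so the result keeps min(2, 4) = 2 s.f.
Rounded to 2 significant figures: 7.3 × 10^2 g.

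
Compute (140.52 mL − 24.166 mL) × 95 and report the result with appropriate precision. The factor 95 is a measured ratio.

140.52 mL − 24.166 mL = 116.354 mL; the difference is limited to 2 decimal places (5 s.f.).
Carrying full precision, 116.354 × 95 = 11053.63 mL; 95 has 2 s.f., so the result keeps min(5, 2) = 2 s.f.
Rounded to 2 significant figures: 1.1 × 10⁴ mL.

1.1 × 10⁴ mL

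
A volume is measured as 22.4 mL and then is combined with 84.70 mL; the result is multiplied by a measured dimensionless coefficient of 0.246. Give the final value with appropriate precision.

26.3 mL

22.4 mL + 84.70 mL = 107.10 mL; the sum is limited to 1 decimal place (4 s.f.).
Carrying full precision, 107.10 × 0.246 = 26.3466 mL; 0.246 has 3 s.f., so the result keeps min(4, 3) = 3 s.f.
Rounded to 3 significant figures: 26.3 mL.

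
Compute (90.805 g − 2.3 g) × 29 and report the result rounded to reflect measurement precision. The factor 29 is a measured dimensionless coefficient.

2.6 × 10^3 g

90.805 g − 2.3 g = 88.505 g; the difference is limited to 1 decimal place (3 s.f.).
Carrying full precision, 88.505 × 29 = 2566.645 g; 29 has 2 s.f., so the result keeps min(3, 2) = 2 s.f.
Rounded to 2 significant figures: 2.6 × 10^3 g.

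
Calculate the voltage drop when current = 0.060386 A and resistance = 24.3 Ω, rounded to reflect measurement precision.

voltage drop = 0.060386 A × 24.3 Ω = 1.4673798 V.
0.060386 has 5 significant figures; 24.3 has 3.
Division/multiplication keeps the fewest: 3 significant figures.
Rounded: 1.47 V.

1.47 V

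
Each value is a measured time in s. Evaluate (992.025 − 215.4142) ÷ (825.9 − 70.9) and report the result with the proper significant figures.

992.025 − 215.4142 = 776.6108, limited to 3 d.p. → 6 s.f.; 825.9 − 70.9 = 755.0, limited to 1 d.p. → 4 s.f.
Carrying full precision, 776.6108 ÷ 755.0 = 1.02862357616…; keep min(6, 4) = 4 s.f.
Rounded to 4 significant figures: 1.029.

1.029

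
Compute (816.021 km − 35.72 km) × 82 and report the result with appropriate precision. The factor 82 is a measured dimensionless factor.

816.021 km − 35.72 km = 780.301 km; the difference is limited to 2 decimal places (5 s.f.).
Carrying full precision, 780.301 × 82 = 63984.682 km; 82 has 2 s.f., so the result keeps min(5, 2) = 2 s.f.
Rounded to 2 significant figures: 6.4 × 10⁴ km.

6.4 × 10⁴ km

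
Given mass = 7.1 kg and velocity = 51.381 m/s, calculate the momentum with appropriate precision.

momentum = 7.1 kg × 51.381 m/s = 364.8051 kg·m/s.
7.1 has 2 significant figures; 51.381 has 5.
Division/multiplication keeps the fewest: 2 significant figures.
Rounded: 3.6 × 10² kg·m/s.

3.6 × 10² kg·m/s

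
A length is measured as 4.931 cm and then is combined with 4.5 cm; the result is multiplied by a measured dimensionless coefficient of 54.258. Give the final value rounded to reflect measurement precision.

4.931 cm + 4.5 cm = 9.431 cm; the sum is limited to 1 decimal place (2 s.f.).
Carrying full precision, 9.431 × 54.258 = 511.707198 cm; 54.258 has 5 s.f., so the result keeps min(2, 5) = 2 s.f.
Rounded to 2 significant figures: 5.1 × 10² cm.

5.1 × 10² cm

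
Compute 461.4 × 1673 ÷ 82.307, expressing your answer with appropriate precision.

9379

461.4 × 1673 ÷ 82.307 = 9378.57290388…
Multiplication/division keeps the fewest significant figures: 461.4 → 4 s.f., 1673 → 4 s.f., 82.307 → 5 s.f.; limit is 4.
Rounded to 4 significant figures: 9379.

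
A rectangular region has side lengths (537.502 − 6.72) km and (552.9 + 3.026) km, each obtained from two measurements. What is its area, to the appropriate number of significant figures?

537.502 − 6.72 = 530.782, limited to 2 d.p. → 5 s.f.; 552.9 + 3.026 = 555.926, limited to 1 d.p. → 4 s.f.
Carrying full precision, 530.782 × 555.926 = 295075.514132; keep min(5, 4) = 4 s.f.
Rounded to 4 significant figures: 2.951 × 10⁵ km².

2.951 × 10⁵ km²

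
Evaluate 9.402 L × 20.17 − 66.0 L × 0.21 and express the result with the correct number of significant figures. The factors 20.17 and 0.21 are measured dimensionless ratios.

9.402 × 20.17 = 189.63834 → 189.6 L (4 s.f., last digit at the 10^-1 place).
66.0 × 0.21 = 13.86 → 14 L (2 s.f., last digit at the 10^0 place).
Difference: 175.77834 L; keep the coarser place, 10^0.
Result: 176 L.

176 L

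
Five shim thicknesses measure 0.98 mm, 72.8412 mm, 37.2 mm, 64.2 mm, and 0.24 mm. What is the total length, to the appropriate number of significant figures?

0.98 mm + 72.8412 mm + 37.2 mm + 64.2 mm + 0.24 mm = 175.4612 mm.
Addition/subtraction keeps the fewest decimal places: 0.98 → 2 decimal places, 72.8412 → 4 decimal places, 37.2 → 1 decimal place, 64.2 → 1 decimal place, 0.24 → 2 decimal places; limit is 1.
Rounded to 1 decimal place: 1.755 × 10² mm.

1.755 × 10² mm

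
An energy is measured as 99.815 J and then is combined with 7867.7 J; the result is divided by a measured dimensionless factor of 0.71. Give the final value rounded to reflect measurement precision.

99.815 J + 7867.7 J = 7967.515 J; the sum is limited to 1 decimal place (5 s.f.).
Carrying full precision, 7967.515 ÷ 0.71 = 11221.8521127… J; 0.71 has 2 s.f., so the result keeps min(5, 2) = 2 s.f.
Rounded to 2 significant figures: 1.1 × 10^4 J.

1.1 × 10^4 J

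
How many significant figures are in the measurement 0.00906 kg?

0.00906: leading zeros are not significant; zeros between nonzero digits are significant.

3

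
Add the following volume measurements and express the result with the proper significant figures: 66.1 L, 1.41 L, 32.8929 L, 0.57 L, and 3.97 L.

104.9 L

66.1 L + 1.41 L + 32.8929 L + 0.57 L + 3.97 L = 104.9429 L.
Addition/subtraction keeps the fewest decimal places: 66.1 → 1 decimal place, 1.41 → 2 decimal places, 32.8929 → 4 decimal places, 0.57 → 2 decimal places, 3.97 → 2 decimal places; limit is 1.
Rounded to 1 decimal place: 104.9 L.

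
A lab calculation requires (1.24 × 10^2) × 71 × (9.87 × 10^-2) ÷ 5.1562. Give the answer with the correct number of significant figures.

1.7 × 10^2

(1.24 × 10^2) × 71 × (9.87 × 10^-2) ÷ 5.1562 = 168.526201466…
Multiplication/division keeps the fewest significant figures: 1.24 × 10^2 → 3 s.f., 71 → 2 s.f., 9.87 × 10^-2 → 3 s.f., 5.1562 → 5 s.f.; limit is 2.
Rounded to 2 significant figures: 1.7 × 10^2.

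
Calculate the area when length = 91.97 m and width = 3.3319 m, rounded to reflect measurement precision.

area = 91.97 m × 3.3319 m = 306.434843 m².
91.97 has 4 significant figures; 3.3319 has 5.
Division/multiplication keeps the fewest: 4 significant figures.
Rounded: 3.064 × 10² m².

3.064 × 10² m²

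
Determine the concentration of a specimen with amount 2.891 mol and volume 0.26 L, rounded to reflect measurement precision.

11 mol/L

concentration = 2.891 mol ÷ 0.26 L = 11.1192307692… mol/L.
2.891 has 4 significant figures; 0.26 has 2.
Division/multiplication keeps the fewest: 2 significant figures.
Rounded: 11 mol/L.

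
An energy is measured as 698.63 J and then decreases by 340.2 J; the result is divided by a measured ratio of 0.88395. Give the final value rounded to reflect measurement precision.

698.63 J − 340.2 J = 358.43 J; the difference is limited to 1 decimal place (4 s.f.).
Carrying full precision, 358.43 ÷ 0.88395 = 405.486735675… J; 0.88395 has 5 s.f., so the result keeps min(4, 5) = 4 s.f.
Rounded to 4 significant figures: 405.5 J.

405.5 J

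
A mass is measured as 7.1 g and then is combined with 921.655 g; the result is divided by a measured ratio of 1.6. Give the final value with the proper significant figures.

7.1 g + 921.655 g = 928.755 g; the sum is limited to 1 decimal place (4 s.f.).
Carrying full precision, 928.755 ÷ 1.6 = 580.471875 g; 1.6 has 2 s.f., so the result keeps min(4, 2) = 2 s.f.
Rounded to 2 significant figures: 5.8 × 10^2 g.

5.8 × 10^2 g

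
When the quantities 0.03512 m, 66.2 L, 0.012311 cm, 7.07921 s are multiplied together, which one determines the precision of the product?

0.03512 m → 4 s.f.; 66.2 L → 3 s.f.; 0.012311 cm → 5 s.f.; 7.07921 s → 6 s.f.
The fewest is 3 significant figures, from 66.2 L.

66.2 L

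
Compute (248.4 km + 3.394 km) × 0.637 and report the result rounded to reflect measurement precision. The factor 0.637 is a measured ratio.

1.60 × 10^2 km

248.4 km + 3.394 km = 251.794 km; the sum is limited to 1 decimal place (4 s.f.).
Carrying full precision, 251.794 × 0.637 = 160.392778 km; 0.637 has 3 s.f., so the result keeps min(4, 3) = 3 s.f.
Rounded to 3 significant figures: 1.60 × 10^2 km.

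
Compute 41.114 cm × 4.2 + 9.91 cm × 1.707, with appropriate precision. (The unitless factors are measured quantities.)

1.9 × 10² cm

41.114 × 4.2 = 172.6788 → 1.7 × 10² cm (2 s.f., last digit at the 10^1 place).
9.91 × 1.707 = 16.91637 → 16.9 cm (3 s.f., last digit at the 10^-1 place).
Sum: 189.59517 cm; keep the coarser place, 10^1.
Result: 1.9 × 10² cm.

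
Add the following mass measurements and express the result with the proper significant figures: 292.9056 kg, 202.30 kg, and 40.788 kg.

535.99 kg

292.9056 kg + 202.30 kg + 40.788 kg = 535.9936 kg.
Addition/subtraction keeps the fewest decimal places: 292.9056 → 4 decimal places, 202.30 → 2 decimal places, 40.788 → 3 decimal places; limit is 2.
Rounded to 2 decimal places: 535.99 kg.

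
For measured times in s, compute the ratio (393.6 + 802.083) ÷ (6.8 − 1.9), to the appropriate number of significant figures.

393.6 + 802.083 = 1195.683, limited to 1 d.p. → 5 s.f.; 6.8 − 1.9 = 4.9, limited to 1 d.p. → 2 s.f.
Carrying full precision, 1195.683 ÷ 4.9 = 244.016938776…; keep min(5, 2) = 2 s.f.
Rounded to 2 significant figures: 2.4 × 10^2.

2.4 × 10^2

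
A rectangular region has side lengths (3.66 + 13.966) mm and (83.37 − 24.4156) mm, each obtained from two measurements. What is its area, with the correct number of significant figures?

1039 mm²

3.66 + 13.966 = 17.626, limited to 2 d.p. → 4 s.f.; 83.37 − 24.4156 = 58.9544, limited to 2 d.p. → 4 s.f.
Carrying full precision, 17.626 × 58.9544 = 1039.1302544; keep min(4, 4) = 4 s.f.
Rounded to 4 significant figures: 1039 mm².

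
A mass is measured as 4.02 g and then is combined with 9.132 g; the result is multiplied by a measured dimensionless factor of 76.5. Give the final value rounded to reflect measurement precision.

1.01 × 10^3 g

4.02 g + 9.132 g = 13.152 g; the sum is limited to 2 decimal places (4 s.f.).
Carrying full precision, 13.152 × 76.5 = 1006.128 g; 76.5 has 3 s.f., so the result keeps min(4, 3) = 3 s.f.
Rounded to 3 significant figures: 1.01 × 10^3 g.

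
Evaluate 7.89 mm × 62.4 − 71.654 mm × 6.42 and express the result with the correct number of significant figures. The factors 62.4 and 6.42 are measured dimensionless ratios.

32 mm

7.89 × 62.4 = 492.336 → 492 mm (3 s.f., last digit at the 10^0 place).
71.654 × 6.42 = 460.01868 → 4.60 × 10² mm (3 s.f., last digit at the 10^0 place).
Difference: 32.31732 mm; keep the coarser place, 10^0.
Result: 32 mm.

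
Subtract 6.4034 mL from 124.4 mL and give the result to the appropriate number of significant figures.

118.0 mL

124.4 mL − 6.4034 mL = 117.9966 mL.
Addition/subtraction keeps the fewest decimal places: 124.4 → 1 decimal place, 6.4034 → 4 decimal places; limit is 1.
Rounded to 1 decimal place: 118.0 mL.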